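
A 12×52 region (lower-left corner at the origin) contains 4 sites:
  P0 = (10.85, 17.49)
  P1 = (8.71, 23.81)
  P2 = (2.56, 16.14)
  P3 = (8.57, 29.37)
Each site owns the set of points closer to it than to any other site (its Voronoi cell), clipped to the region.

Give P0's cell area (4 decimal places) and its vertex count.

Area of P0's cell: 86.1556 (4 vertices)

1. box [0,12]×[0,52]: [(0, 0) (12, 0) (12, 52) (0, 52)]
2. ⊥bis P0·P1 via (9.78,20.65): [(0, 17.3384) (0, 0) (12, 0) (12, 21.4017)]  |A|=232.4408
3. ⊥bis P0·P2 via (6.705,16.815): [(6.2738, 19.4628) (9.4433, 0) (12, 0) (12, 21.4017)]  |A|=86.1556
4. ⊥bis P0·P3 via (9.71,23.43): [(6.2738, 19.4628) (9.4433, 0) (12, 0) (12, 21.4017)]  |A|=86.1556
5. canonical 4-gon: [(6.2738, 19.4628) (9.4433, 0) (12, 0) (12, 21.4017)]
6. shoelace: 86.1556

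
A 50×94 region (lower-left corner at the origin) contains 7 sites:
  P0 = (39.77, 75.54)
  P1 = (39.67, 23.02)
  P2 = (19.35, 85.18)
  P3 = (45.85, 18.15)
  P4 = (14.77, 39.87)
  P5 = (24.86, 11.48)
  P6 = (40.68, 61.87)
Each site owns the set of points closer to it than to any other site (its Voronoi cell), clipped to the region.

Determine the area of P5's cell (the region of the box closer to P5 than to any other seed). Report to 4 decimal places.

Area of P5's cell: 817.2172

1. box [0,50]×[0,94]: [(0, 0) (50, 0) (50, 94) (0, 94)]
2. ⊥bis P5·P0 via (32.315,43.51): [(0, 51.0313) (0, 0) (50, 0) (50, 39.3938)]  |A|=2260.6285
3. ⊥bis P5·P1 via (32.265,17.25): [(7.259, 49.3418) (0, 51.0313) (0, 0) (45.7063, 0)]  |A|=1312.8318
4. ⊥bis P5·P2 via (22.105,48.33): [(8.8212, 47.3369) (0, 46.6774) (0, 0) (45.7063, 0)]  |A|=1287.6711
5. ⊥bis P5·P3 via (35.355,14.815): [(36.1763, 12.2304) (8.8212, 47.3369) (0, 46.6774) (0, 0) (40.0628, 0)]  |A|=1253.1602
6. ⊥bis P5·P4 via (19.815,25.675): [(36.1763, 12.2304) (24.4239, 27.313) (0, 18.6326) (0, 0) (40.0628, 0)]  |A|=817.2172
7. ⊥bis P5·P6 via (32.77,36.675): [(36.1763, 12.2304) (24.4239, 27.313) (0, 18.6326) (0, 0) (40.0628, 0)]  |A|=817.2172
8. canonical 5-gon: [(36.1763, 12.2304) (24.4239, 27.313) (0, 18.6326) (0, 0) (40.0628, 0)]
9. shoelace: 817.2172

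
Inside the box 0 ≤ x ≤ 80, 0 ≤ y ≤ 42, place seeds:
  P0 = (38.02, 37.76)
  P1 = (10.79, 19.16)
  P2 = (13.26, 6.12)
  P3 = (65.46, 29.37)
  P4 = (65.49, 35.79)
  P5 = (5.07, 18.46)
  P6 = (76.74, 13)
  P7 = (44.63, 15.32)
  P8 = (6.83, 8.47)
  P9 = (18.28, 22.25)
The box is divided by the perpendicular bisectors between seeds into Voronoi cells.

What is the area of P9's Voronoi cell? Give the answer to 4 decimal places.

1. box [0,80]×[0,42]: [(0, 0) (80, 0) (80, 42) (0, 42)]
2. ⊥bis P9·P0 via (28.15,30.005): [(0, 0) (51.7254, 0) (18.7254, 42) (0, 42)]  |A|=1479.465
3. ⊥bis P9·P1 via (14.535,20.705): [(23.0768, 0) (51.7254, 0) (18.7254, 42) (5.7497, 42)]  |A|=874.1065
4. ⊥bis P9·P2 via (15.77,14.185): [(17.4391, 13.6655) (48.6105, 3.9643) (18.7254, 42) (5.7497, 42)]  |A|=631.68
5. ⊥bis P9·P3 via (41.87,25.81): [(17.4391, 13.6655) (44.997, 5.0889) (44.3481, 9.3893) (18.7254, 42) (5.7497, 42)]  |A|=624.2753
6. ⊥bis P9·P4 via (41.885,29.02): [(17.4391, 13.6655) (44.997, 5.0889) (44.3481, 9.3893) (18.7254, 42) (5.7497, 42)]  |A|=624.2753
7. ⊥bis P9·P5 via (11.675,20.355): [(17.4391, 13.6655) (44.997, 5.0889) (44.3481, 9.3893) (18.7254, 42) (5.7497, 42)]  |A|=624.2753
8. ⊥bis P9·P6 via (47.51,17.625): [(17.4391, 13.6655) (44.997, 5.0889) (44.3481, 9.3893) (18.7254, 42) (5.7497, 42)]  |A|=624.2753
9. ⊥bis P9·P7 via (31.455,18.785): [(17.4391, 13.6655) (29.15, 10.0208) (32.837, 24.0397) (18.7254, 42) (5.7497, 42)]  |A|=484.1077
10. ⊥bis P9·P8 via (12.555,15.36): [(17.4391, 13.6655) (29.15, 10.0208) (32.837, 24.0397) (18.7254, 42) (5.7497, 42)]  |A|=484.1077
11. canonical 5-gon: [(17.4391, 13.6655) (29.15, 10.0208) (32.837, 24.0397) (18.7254, 42) (5.7497, 42)]
12. shoelace: 484.1077

Area of P9's cell: 484.1077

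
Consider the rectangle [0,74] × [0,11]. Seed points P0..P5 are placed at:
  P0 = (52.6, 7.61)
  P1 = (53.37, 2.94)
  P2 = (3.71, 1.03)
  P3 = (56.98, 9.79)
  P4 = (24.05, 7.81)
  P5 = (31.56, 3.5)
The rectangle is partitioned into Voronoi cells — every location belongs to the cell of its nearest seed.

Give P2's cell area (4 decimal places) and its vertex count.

1. box [0,74]×[0,11]: [(0, 0) (74, 0) (74, 11) (0, 11)]
2. ⊥bis P2·P0 via (28.155,4.32): [(0, 0) (28.7364, 0) (27.256, 11) (0, 11)]  |A|=307.958
3. ⊥bis P2·P1 via (28.54,1.985): [(0, 0) (28.6163, 0) (28.5683, 1.2491) (27.256, 11) (0, 11)]  |A|=307.8831
4. ⊥bis P2·P3 via (30.345,5.41): [(0, 0) (28.6163, 0) (28.5683, 1.2491) (27.256, 11) (0, 11)]  |A|=307.8831
5. ⊥bis P2·P4 via (13.88,4.42): [(0, 0) (15.3533, 0) (11.6867, 11) (0, 11)]  |A|=148.72
6. ⊥bis P2·P5 via (17.635,2.265): [(0, 0) (15.3533, 0) (11.6867, 11) (0, 11)]  |A|=148.72
7. canonical 4-gon: [(0, 0) (15.3533, 0) (11.6867, 11) (0, 11)]
8. shoelace: 148.72

Area of P2's cell: 148.7200 (4 vertices)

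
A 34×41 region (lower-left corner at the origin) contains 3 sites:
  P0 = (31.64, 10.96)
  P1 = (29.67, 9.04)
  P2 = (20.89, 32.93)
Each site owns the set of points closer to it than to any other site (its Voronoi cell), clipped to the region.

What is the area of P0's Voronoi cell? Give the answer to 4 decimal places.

1. box [0,34]×[0,41]: [(0, 0) (34, 0) (34, 41) (0, 41)]
2. ⊥bis P0·P1 via (30.655,10): [(34, 6.5679) (34, 41) (0.4418, 41)]  |A|=577.7398
3. ⊥bis P0·P2 via (26.265,21.945): [(21.3548, 19.5424) (34, 6.5679) (34, 25.7298)]  |A|=121.153
4. canonical 3-gon: [(21.3548, 19.5424) (34, 6.5679) (34, 25.7298)]
5. shoelace: 121.153

Area of P0's cell: 121.1530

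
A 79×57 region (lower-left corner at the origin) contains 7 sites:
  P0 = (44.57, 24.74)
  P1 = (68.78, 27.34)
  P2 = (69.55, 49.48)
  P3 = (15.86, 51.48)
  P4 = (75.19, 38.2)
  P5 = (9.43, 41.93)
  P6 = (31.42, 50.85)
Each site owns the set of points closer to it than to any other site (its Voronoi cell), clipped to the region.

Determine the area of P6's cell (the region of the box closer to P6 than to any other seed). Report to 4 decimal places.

1. box [0,79]×[0,57]: [(0, 0) (79, 0) (79, 57) (0, 57)]
2. ⊥bis P6·P0 via (37.995,37.795): [(0, 18.6593) (76.1275, 57) (0, 57)]  |A|=1459.3927
3. ⊥bis P6·P1 via (50.1,39.095): [(0, 18.6593) (54.5189, 46.117) (61.3673, 57) (0, 57)]  |A|=1379.0754
4. ⊥bis P6·P2 via (50.485,50.165): [(0, 18.6593) (50.2625, 43.9734) (50.7306, 57) (0, 57)]  |A|=1293.9749
5. ⊥bis P6·P3 via (23.64,51.165): [(22.7886, 30.1365) (50.2625, 43.9734) (50.7306, 57) (23.8763, 57)]  |A|=536.409
6. ⊥bis P6·P4 via (53.305,44.525): [(22.7886, 30.1365) (50.2625, 43.9734) (50.7306, 57) (23.8763, 57)]  |A|=536.409
7. ⊥bis P6·P5 via (20.425,46.39): [(23.1724, 39.6169) (26.3006, 31.9052) (50.2625, 43.9734) (50.7306, 57) (23.8763, 57)]  |A|=520.1009
8. canonical 5-gon: [(23.1724, 39.6169) (26.3006, 31.9052) (50.2625, 43.9734) (50.7306, 57) (23.8763, 57)]
9. shoelace: 520.1009

Area of P6's cell: 520.1009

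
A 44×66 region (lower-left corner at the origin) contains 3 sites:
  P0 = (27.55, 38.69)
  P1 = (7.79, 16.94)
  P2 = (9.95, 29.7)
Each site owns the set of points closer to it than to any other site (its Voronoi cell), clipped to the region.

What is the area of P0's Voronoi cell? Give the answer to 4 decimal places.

Area of P0's cell: 1511.0880

1. box [0,44]×[0,66]: [(0, 0) (44, 0) (44, 66) (0, 66)]
2. ⊥bis P0·P1 via (17.67,27.815): [(0, 43.8683) (44, 3.894) (44, 66) (0, 66)]  |A|=1853.2285
3. ⊥bis P0·P2 via (18.75,34.195): [(25.7658, 20.4599) (44, 3.894) (44, 66) (2.5042, 66)]  |A|=1511.088
4. canonical 4-gon: [(25.7658, 20.4599) (44, 3.894) (44, 66) (2.5042, 66)]
5. shoelace: 1511.088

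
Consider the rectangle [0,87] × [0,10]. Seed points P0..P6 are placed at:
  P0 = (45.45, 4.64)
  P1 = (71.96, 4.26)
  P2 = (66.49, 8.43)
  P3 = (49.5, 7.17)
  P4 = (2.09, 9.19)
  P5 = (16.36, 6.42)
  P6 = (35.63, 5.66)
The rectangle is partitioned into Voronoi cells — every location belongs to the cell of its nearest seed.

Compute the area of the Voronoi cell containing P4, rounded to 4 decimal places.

1. box [0,87]×[0,10]: [(0, 0) (87, 0) (87, 10) (0, 10)]
2. ⊥bis P4·P0 via (23.77,6.915): [(0, 0) (23.0444, 0) (24.0937, 10) (0, 10)]  |A|=235.6905
3. ⊥bis P4·P1 via (37.025,6.725): [(0, 0) (23.0444, 0) (24.0937, 10) (0, 10)]  |A|=235.6905
4. ⊥bis P4·P2 via (34.29,8.81): [(0, 0) (23.0444, 0) (24.0937, 10) (0, 10)]  |A|=235.6905
5. ⊥bis P4·P3 via (25.795,8.18): [(0, 0) (23.0444, 0) (24.0937, 10) (0, 10)]  |A|=235.6905
6. ⊥bis P4·P5 via (9.225,7.805): [(0, 0) (7.7099, 0) (9.6511, 10) (0, 10)]  |A|=86.8051
7. ⊥bis P4·P6 via (18.86,7.425): [(0, 0) (7.7099, 0) (9.6511, 10) (0, 10)]  |A|=86.8051
8. canonical 4-gon: [(0, 0) (7.7099, 0) (9.6511, 10) (0, 10)]
9. shoelace: 86.8051

Area of P4's cell: 86.8051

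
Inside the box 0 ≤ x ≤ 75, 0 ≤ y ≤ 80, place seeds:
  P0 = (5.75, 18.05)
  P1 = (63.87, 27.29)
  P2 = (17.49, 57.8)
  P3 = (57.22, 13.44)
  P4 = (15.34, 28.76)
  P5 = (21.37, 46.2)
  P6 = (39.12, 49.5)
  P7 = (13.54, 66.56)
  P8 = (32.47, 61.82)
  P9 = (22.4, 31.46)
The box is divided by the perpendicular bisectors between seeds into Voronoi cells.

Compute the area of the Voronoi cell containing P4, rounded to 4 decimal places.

Area of P4's cell: 351.9426

1. box [0,75]×[0,80]: [(0, 0) (75, 0) (75, 80) (0, 80)]
2. ⊥bis P4·P0 via (10.545,23.405): [(0, 32.8473) (36.6834, 0) (75, 0) (75, 80) (0, 80)]  |A|=5397.525
3. ⊥bis P4·P1 via (39.605,28.025): [(0, 32.8473) (36.6834, 0) (38.7561, 0) (41.1794, 80) (0, 80)]  |A|=2594.9433
4. ⊥bis P4·P2 via (16.415,43.28): [(0, 44.4953) (0, 32.8473) (36.6834, 0) (38.7561, 0) (40.0142, 41.5328)]  |A|=1092.5711
5. ⊥bis P4·P3 via (36.28,21.1): [(0, 44.4953) (0, 32.8473) (30.5654, 5.4782) (39.6765, 30.3849) (40.0142, 41.5328)]  |A|=959.9365
6. ⊥bis P4·P5 via (18.355,37.48): [(0, 43.8264) (0, 32.8473) (30.5654, 5.4782) (39.5865, 30.139)]  |A|=717.6469
7. ⊥bis P4·P6 via (27.23,39.13): [(33.1222, 32.3741) (0, 43.8264) (0, 32.8473) (30.5654, 5.4782) (38.2524, 26.492)]  |A|=704.3679
8. ⊥bis P4·P7 via (14.44,47.66): [(33.1222, 32.3741) (0, 43.8264) (0, 32.8473) (30.5654, 5.4782) (38.2524, 26.492)]  |A|=704.3679
9. ⊥bis P4·P8 via (23.905,45.29): [(33.1222, 32.3741) (0, 43.8264) (0, 32.8473) (30.5654, 5.4782) (38.2524, 26.492)]  |A|=704.3679
10. ⊥bis P4·P9 via (18.87,30.11): [(15.7004, 38.3978) (0, 43.8264) (0, 32.8473) (27.1051, 8.5766)]  |A|=351.9426
11. canonical 4-gon: [(15.7004, 38.3978) (0, 43.8264) (0, 32.8473) (27.1051, 8.5766)]
12. shoelace: 351.9426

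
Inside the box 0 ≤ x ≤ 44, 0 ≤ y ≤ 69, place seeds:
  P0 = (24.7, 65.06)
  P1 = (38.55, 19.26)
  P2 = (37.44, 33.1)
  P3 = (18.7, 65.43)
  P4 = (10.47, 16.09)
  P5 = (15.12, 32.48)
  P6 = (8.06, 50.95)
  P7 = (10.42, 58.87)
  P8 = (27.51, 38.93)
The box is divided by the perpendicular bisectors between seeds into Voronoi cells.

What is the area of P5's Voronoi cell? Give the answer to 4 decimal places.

Area of P5's cell: 374.3945

1. box [0,44]×[0,69]: [(0, 0) (44, 0) (44, 69) (0, 69)]
2. ⊥bis P5·P0 via (19.91,48.77): [(0, 54.6244) (0, 0) (44, 0) (44, 41.6864)]  |A|=2118.8396
3. ⊥bis P5·P1 via (26.835,25.87): [(36.9319, 43.7648) (0, 54.6244) (0, 0) (12.2383, 0)]  |A|=1276.4937
4. ⊥bis P5·P2 via (26.28,32.79): [(26.4892, 25.2572) (25.8849, 47.0131) (0, 54.6244) (0, 0) (12.2383, 0)]  |A|=1157.3072
5. ⊥bis P5·P3 via (16.91,48.955): [(26.4892, 25.2572) (25.8849, 47.0131) (20.6703, 48.5465) (0, 50.7923) (0, 0) (12.2383, 0)]  |A|=1117.7011
6. ⊥bis P5·P4 via (12.795,24.285): [(24.1267, 21.0701) (26.4892, 25.2572) (25.8849, 47.0131) (20.6703, 48.5465) (0, 50.7923) (0, 27.9151)]  |A|=652.0209
7. ⊥bis P5·P6 via (11.59,41.715): [(24.1267, 21.0701) (26.4892, 25.2572) (25.8849, 47.0131) (25.6394, 47.0853) (0, 37.2848) (0, 27.9151)]  |A|=469.3378
8. ⊥bis P5·P7 via (12.77,45.675): [(24.1267, 21.0701) (26.4892, 25.2572) (25.8849, 47.0131) (25.6394, 47.0853) (0, 37.2848) (0, 27.9151)]  |A|=469.3378
9. ⊥bis P5·P8 via (21.315,35.705): [(24.1267, 21.0701) (26.4892, 25.2572) (26.4743, 25.7943) (17.0916, 43.8179) (0, 37.2848) (0, 27.9151)]  |A|=374.3945
10. canonical 6-gon: [(24.1267, 21.0701) (26.4892, 25.2572) (26.4743, 25.7943) (17.0916, 43.8179) (0, 37.2848) (0, 27.9151)]
11. shoelace: 374.3945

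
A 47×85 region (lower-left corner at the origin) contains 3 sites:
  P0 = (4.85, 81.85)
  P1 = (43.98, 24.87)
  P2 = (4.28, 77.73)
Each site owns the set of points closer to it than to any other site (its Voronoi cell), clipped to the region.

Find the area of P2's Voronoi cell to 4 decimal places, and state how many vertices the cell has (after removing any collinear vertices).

Area of P2's cell: 1238.1449 (4 vertices)

1. box [0,47]×[0,85]: [(0, 0) (47, 0) (47, 85) (0, 85)]
2. ⊥bis P2·P0 via (4.565,79.79): [(0, 80.4216) (0, 0) (47, 0) (47, 73.9191)]  |A|=3627.0065
3. ⊥bis P2·P1 via (24.13,51.3): [(0, 80.4216) (0, 33.1774) (47, 68.4763) (47, 73.9191)]  |A|=1238.1449
4. canonical 4-gon: [(0, 80.4216) (0, 33.1774) (47, 68.4763) (47, 73.9191)]
5. shoelace: 1238.1449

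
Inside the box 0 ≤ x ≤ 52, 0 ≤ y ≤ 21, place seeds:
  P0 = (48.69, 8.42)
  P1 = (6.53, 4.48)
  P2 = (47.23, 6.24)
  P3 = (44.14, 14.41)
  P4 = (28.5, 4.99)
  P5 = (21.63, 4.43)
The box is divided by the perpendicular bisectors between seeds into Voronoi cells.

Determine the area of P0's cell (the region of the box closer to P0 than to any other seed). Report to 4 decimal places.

1. box [0,52]×[0,21]: [(0, 0) (52, 0) (52, 21) (0, 21)]
2. ⊥bis P0·P1 via (27.61,6.45): [(28.2128, 0) (52, 0) (52, 21) (26.2503, 21)]  |A|=520.1382
3. ⊥bis P0·P2 via (47.96,7.33): [(52, 4.6243) (52, 21) (27.5486, 21)]  |A|=200.204
4. ⊥bis P0·P3 via (46.415,11.415): [(44.2809, 9.794) (52, 4.6243) (52, 15.6574)]  |A|=42.5824
5. ⊥bis P0·P4 via (38.595,6.705): [(44.2809, 9.794) (52, 4.6243) (52, 15.6574)]  |A|=42.5824
6. ⊥bis P0·P5 via (35.16,6.425): [(44.2809, 9.794) (52, 4.6243) (52, 15.6574)]  |A|=42.5824
7. canonical 3-gon: [(44.2809, 9.794) (52, 4.6243) (52, 15.6574)]
8. shoelace: 42.5824

Area of P0's cell: 42.5824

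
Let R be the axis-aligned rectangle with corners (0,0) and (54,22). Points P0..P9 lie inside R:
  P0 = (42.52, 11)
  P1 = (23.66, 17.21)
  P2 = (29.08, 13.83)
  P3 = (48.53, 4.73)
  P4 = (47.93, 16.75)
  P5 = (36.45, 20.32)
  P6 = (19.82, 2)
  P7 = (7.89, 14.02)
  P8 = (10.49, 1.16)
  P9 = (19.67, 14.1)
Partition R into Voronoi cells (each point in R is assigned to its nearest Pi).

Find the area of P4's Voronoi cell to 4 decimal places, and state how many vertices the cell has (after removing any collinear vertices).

Area of P4's cell: 111.6061 (5 vertices)

1. box [0,54]×[0,22]: [(0, 0) (54, 0) (54, 22) (0, 22)]
2. ⊥bis P4·P0 via (45.225,13.875): [(54, 5.6189) (54, 22) (36.5894, 22)]  |A|=142.6029
3. ⊥bis P4·P1 via (35.795,16.98): [(54, 5.6189) (54, 22) (36.5894, 22)]  |A|=142.6029
4. ⊥bis P4·P2 via (38.505,15.29): [(37.6151, 21.035) (54, 5.6189) (54, 22) (37.4656, 22)]  |A|=142.1801
5. ⊥bis P4·P3 via (48.23,10.74): [(37.6151, 21.035) (48.5405, 10.7555) (54, 11.028) (54, 22) (37.4656, 22)]  |A|=127.4146
6. ⊥bis P4·P5 via (42.19,18.535): [(41.7559, 17.139) (48.5405, 10.7555) (54, 11.028) (54, 22) (43.2675, 22)]  |A|=111.6061
7. ⊥bis P4·P6 via (33.875,9.375): [(41.7559, 17.139) (48.5405, 10.7555) (54, 11.028) (54, 22) (43.2675, 22)]  |A|=111.6061
8. ⊥bis P4·P7 via (27.91,15.385): [(41.7559, 17.139) (48.5405, 10.7555) (54, 11.028) (54, 22) (43.2675, 22)]  |A|=111.6061
9. ⊥bis P4·P8 via (29.21,8.955): [(41.7559, 17.139) (48.5405, 10.7555) (54, 11.028) (54, 22) (43.2675, 22)]  |A|=111.6061
10. ⊥bis P4·P9 via (33.8,15.425): [(41.7559, 17.139) (48.5405, 10.7555) (54, 11.028) (54, 22) (43.2675, 22)]  |A|=111.6061
11. canonical 5-gon: [(41.7559, 17.139) (48.5405, 10.7555) (54, 11.028) (54, 22) (43.2675, 22)]
12. shoelace: 111.6061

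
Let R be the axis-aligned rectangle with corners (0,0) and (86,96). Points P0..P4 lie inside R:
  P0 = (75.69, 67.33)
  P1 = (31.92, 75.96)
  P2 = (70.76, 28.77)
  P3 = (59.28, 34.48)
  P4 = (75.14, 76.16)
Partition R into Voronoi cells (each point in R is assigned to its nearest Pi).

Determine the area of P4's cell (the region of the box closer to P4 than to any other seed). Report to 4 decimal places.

Area of P4's cell: 799.8322

1. box [0,86]×[0,96]: [(0, 0) (86, 0) (86, 96) (0, 96)]
2. ⊥bis P4·P0 via (75.415,71.745): [(0, 67.0476) (86, 72.4043) (86, 96) (0, 96)]  |A|=2259.5687
3. ⊥bis P4·P1 via (53.53,76.06): [(53.5563, 70.3835) (86, 72.4043) (86, 96) (53.4377, 96)]  |A|=799.8322
4. ⊥bis P4·P2 via (72.95,52.465): [(53.5563, 70.3835) (86, 72.4043) (86, 96) (53.4377, 96)]  |A|=799.8322
5. ⊥bis P4·P3 via (67.21,55.32): [(53.5563, 70.3835) (86, 72.4043) (86, 96) (53.4377, 96)]  |A|=799.8322
6. canonical 4-gon: [(53.5563, 70.3835) (86, 72.4043) (86, 96) (53.4377, 96)]
7. shoelace: 799.8322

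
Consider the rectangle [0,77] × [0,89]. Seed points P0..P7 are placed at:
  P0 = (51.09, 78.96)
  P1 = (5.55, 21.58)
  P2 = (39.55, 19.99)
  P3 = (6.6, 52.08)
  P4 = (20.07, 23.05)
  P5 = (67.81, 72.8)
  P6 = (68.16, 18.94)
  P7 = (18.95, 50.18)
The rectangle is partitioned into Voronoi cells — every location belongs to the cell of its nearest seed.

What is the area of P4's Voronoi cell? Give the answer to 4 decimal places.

1. box [0,77]×[0,89]: [(0, 0) (77, 0) (77, 89) (0, 89)]
2. ⊥bis P4·P0 via (35.58,51.005): [(0, 70.7455) (0, 0) (77, 0) (77, 28.0243)]  |A|=3802.6392
3. ⊥bis P4·P1 via (12.81,22.315): [(8.3775, 66.0975) (15.0692, 0) (77, 0) (77, 28.0243)]  |A|=3008.2878
4. ⊥bis P4·P2 via (29.81,21.52): [(34.5329, 51.586) (8.3775, 66.0975) (15.0692, 0) (26.4295, 0)]  |A|=1108.8687
5. ⊥bis P4·P3 via (13.335,37.565): [(33.8238, 47.0719) (11.3589, 36.6481) (15.0692, 0) (26.4295, 0)]  |A|=698.3619
6. ⊥bis P4·P5 via (43.94,47.925): [(33.8238, 47.0719) (11.3589, 36.6481) (15.0692, 0) (26.4295, 0)]  |A|=698.3619
7. ⊥bis P4·P6 via (44.115,20.995): [(33.8238, 47.0719) (11.3589, 36.6481) (15.0692, 0) (26.4295, 0)]  |A|=698.3619
8. ⊥bis P4·P7 via (19.51,36.615): [(32.2639, 37.1415) (11.3962, 36.28) (15.0692, 0) (26.4295, 0)]  |A|=591.0937
9. canonical 4-gon: [(32.2639, 37.1415) (11.3962, 36.28) (15.0692, 0) (26.4295, 0)]
10. shoelace: 591.0937

Area of P4's cell: 591.0937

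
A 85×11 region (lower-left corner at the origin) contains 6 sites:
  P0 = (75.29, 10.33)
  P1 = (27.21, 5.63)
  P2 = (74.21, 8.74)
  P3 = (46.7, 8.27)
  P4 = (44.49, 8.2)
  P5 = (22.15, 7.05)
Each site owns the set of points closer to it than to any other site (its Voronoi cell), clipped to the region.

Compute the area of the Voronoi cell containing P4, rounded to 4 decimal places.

Area of P4's cell: 105.8330

1. box [0,85]×[0,11]: [(0, 0) (85, 0) (85, 11) (0, 11)]
2. ⊥bis P4·P0 via (59.89,9.265): [(0, 0) (60.5307, 0) (59.77, 11) (0, 11)]  |A|=661.6541
3. ⊥bis P4·P1 via (35.85,6.915): [(36.8784, 0) (60.5307, 0) (59.77, 11) (35.2425, 11)]  |A|=264.9892
4. ⊥bis P4·P2 via (59.35,8.47): [(36.8784, 0) (59.5039, 0) (59.304, 11) (35.2425, 11)]  |A|=256.7787
5. ⊥bis P4·P3 via (45.595,8.235): [(36.8784, 0) (45.8558, 0) (45.5074, 11) (35.2425, 11)]  |A|=105.833
6. ⊥bis P4·P5 via (33.32,7.625): [(36.8784, 0) (45.8558, 0) (45.5074, 11) (35.2425, 11)]  |A|=105.833
7. canonical 4-gon: [(36.8784, 0) (45.8558, 0) (45.5074, 11) (35.2425, 11)]
8. shoelace: 105.833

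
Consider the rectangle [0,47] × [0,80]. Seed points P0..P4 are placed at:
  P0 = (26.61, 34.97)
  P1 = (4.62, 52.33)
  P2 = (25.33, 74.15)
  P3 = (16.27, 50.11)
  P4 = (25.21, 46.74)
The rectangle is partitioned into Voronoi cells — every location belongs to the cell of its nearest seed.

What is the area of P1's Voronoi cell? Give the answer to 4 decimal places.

Area of P1's cell: 435.2533

1. box [0,47]×[0,80]: [(0, 0) (47, 0) (47, 80) (0, 80)]
2. ⊥bis P1·P0 via (15.615,43.65): [(0, 23.8704) (44.3115, 80) (0, 80)]  |A|=1243.5933
3. ⊥bis P1·P2 via (14.975,63.24): [(0, 77.4532) (0, 23.8704) (24.1818, 54.5016)]  |A|=647.8638
4. ⊥bis P1·P3 via (10.445,51.22): [(13.0785, 65.04) (0, 77.4532) (0, 23.8704) (6.8985, 32.6087)]  |A|=435.2533
5. ⊥bis P1·P4 via (14.915,49.535): [(13.0785, 65.04) (0, 77.4532) (0, 23.8704) (6.8985, 32.6087)]  |A|=435.2533
6. canonical 4-gon: [(13.0785, 65.04) (0, 77.4532) (0, 23.8704) (6.8985, 32.6087)]
7. shoelace: 435.2533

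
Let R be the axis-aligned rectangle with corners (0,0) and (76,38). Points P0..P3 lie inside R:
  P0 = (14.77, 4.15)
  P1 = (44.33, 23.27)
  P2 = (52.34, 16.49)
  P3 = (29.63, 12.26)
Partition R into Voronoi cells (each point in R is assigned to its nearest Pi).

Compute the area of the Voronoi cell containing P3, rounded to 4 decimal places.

Area of P3's cell: 711.3902

1. box [0,76]×[0,38]: [(0, 0) (76, 0) (76, 38) (0, 38)]
2. ⊥bis P3·P0 via (22.2,8.205): [(26.678, 0) (76, 0) (76, 38) (5.9391, 38)]  |A|=2268.2764
3. ⊥bis P3·P1 via (36.98,17.765): [(26.678, 0) (50.2856, 0) (21.8244, 38) (5.9391, 38)]  |A|=750.3668
4. ⊥bis P3·P2 via (40.985,14.375): [(26.678, 0) (43.6625, 0) (41.4702, 11.7699) (21.8244, 38) (5.9391, 38)]  |A|=711.3902
5. canonical 5-gon: [(26.678, 0) (43.6625, 0) (41.4702, 11.7699) (21.8244, 38) (5.9391, 38)]
6. shoelace: 711.3902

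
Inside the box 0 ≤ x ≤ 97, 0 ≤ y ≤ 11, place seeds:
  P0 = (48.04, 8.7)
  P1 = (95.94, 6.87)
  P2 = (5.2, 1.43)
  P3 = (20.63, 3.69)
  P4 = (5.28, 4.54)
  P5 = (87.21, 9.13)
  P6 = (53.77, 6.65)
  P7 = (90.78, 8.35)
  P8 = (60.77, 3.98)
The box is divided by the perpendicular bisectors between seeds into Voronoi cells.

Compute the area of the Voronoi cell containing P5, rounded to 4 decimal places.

1. box [0,97]×[0,11]: [(0, 0) (97, 0) (97, 11) (0, 11)]
2. ⊥bis P5·P0 via (67.625,8.915): [(67.7229, 0) (97, 0) (97, 11) (67.6021, 11)]  |A|=322.7126
3. ⊥bis P5·P1 via (91.575,8): [(67.7229, 0) (89.504, 0) (92.3516, 11) (67.6021, 11)]  |A|=255.9185
4. ⊥bis P5·P2 via (46.205,5.28): [(67.7229, 0) (89.504, 0) (92.3516, 11) (67.6021, 11)]  |A|=255.9185
5. ⊥bis P5·P3 via (53.92,6.41): [(67.7229, 0) (89.504, 0) (92.3516, 11) (67.6021, 11)]  |A|=255.9185
6. ⊥bis P5·P4 via (46.245,6.835): [(67.7229, 0) (89.504, 0) (92.3516, 11) (67.6021, 11)]  |A|=255.9185
7. ⊥bis P5·P6 via (70.49,7.89): [(71.0751, 0) (89.504, 0) (92.3516, 11) (70.2594, 11)]  |A|=222.8661
8. ⊥bis P5·P7 via (88.995,8.74): [(71.0751, 0) (87.0854, 0) (89.4888, 11) (70.2594, 11)]  |A|=193.8184
9. ⊥bis P5·P8 via (73.99,6.555): [(75.2668, 0) (87.0854, 0) (89.4888, 11) (73.1242, 11)]  |A|=155.0077
10. canonical 4-gon: [(75.2668, 0) (87.0854, 0) (89.4888, 11) (73.1242, 11)]
11. shoelace: 155.0077

Area of P5's cell: 155.0077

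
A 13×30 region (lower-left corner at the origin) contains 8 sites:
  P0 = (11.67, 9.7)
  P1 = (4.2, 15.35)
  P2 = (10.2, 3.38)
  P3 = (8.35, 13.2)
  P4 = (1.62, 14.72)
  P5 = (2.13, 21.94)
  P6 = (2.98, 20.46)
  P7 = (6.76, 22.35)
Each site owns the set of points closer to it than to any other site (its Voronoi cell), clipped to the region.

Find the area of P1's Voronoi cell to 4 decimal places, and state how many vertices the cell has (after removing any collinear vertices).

Area of P1's cell: 24.4235 (4 vertices)

1. box [0,13]×[0,30]: [(0, 0) (13, 0) (13, 30) (0, 30)]
2. ⊥bis P1·P0 via (7.935,12.525): [(0, 2.0339) (13, 19.2216) (13, 30) (0, 30)]  |A|=251.8392
3. ⊥bis P1·P2 via (7.2,9.365): [(0, 5.756) (4.5342, 8.0288) (13, 19.2216) (13, 30) (0, 30)]  |A|=243.4009
4. ⊥bis P1·P3 via (6.275,14.275): [(0, 5.756) (2.5145, 7.0164) (13, 27.2558) (13, 30) (0, 30)]  |A|=194.2615
5. ⊥bis P1·P4 via (2.91,15.035): [(0, 26.9521) (4.1141, 10.1039) (13, 27.2558) (13, 30) (0, 30)]  |A|=147.7862
6. ⊥bis P1·P5 via (3.165,18.645): [(2.1095, 18.3134) (4.1141, 10.1039) (9.5835, 20.6611)]  |A|=33.0321
7. ⊥bis P1·P6 via (3.59,17.905): [(2.2853, 17.5935) (4.1141, 10.1039) (8.8, 19.1489)]  |A|=25.8186
8. ⊥bis P1·P7 via (5.48,18.85): [(6.2969, 18.5513) (2.2853, 17.5935) (4.1141, 10.1039) (8.141, 17.8768)]  |A|=24.4235
9. canonical 4-gon: [(6.2969, 18.5513) (2.2853, 17.5935) (4.1141, 10.1039) (8.141, 17.8768)]
10. shoelace: 24.4235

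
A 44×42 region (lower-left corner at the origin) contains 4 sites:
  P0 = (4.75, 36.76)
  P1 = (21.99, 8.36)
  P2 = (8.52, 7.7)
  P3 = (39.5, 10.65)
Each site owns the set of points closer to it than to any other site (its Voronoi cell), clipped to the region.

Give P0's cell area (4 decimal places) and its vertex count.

Area of P0's cell: 524.5955 (5 vertices)

1. box [0,44]×[0,42]: [(0, 0) (44, 0) (44, 42) (0, 42)]
2. ⊥bis P0·P1 via (13.37,22.56): [(0, 14.4438) (44, 41.1537) (44, 42) (0, 42)]  |A|=624.8539
3. ⊥bis P0·P2 via (6.635,22.23): [(0, 21.3692) (14.5092, 23.2515) (44, 41.1537) (44, 42) (0, 42)]  |A|=574.6131
4. ⊥bis P0·P3 via (22.125,23.705): [(0, 21.3692) (14.5092, 23.2515) (27.8853, 31.3714) (35.8713, 42) (0, 42)]  |A|=524.5955
5. canonical 5-gon: [(0, 21.3692) (14.5092, 23.2515) (27.8853, 31.3714) (35.8713, 42) (0, 42)]
6. shoelace: 524.5955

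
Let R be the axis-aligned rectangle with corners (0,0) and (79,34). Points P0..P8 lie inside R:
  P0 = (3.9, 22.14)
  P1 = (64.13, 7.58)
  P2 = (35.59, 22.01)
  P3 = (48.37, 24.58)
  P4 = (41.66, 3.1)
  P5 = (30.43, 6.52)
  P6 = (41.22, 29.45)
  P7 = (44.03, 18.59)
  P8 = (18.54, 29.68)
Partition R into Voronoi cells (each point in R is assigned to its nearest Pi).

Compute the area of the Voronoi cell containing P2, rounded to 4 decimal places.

1. box [0,79]×[0,34]: [(0, 0) (79, 0) (79, 34) (0, 34)]
2. ⊥bis P2·P0 via (19.745,22.075): [(19.6544, 0) (79, 0) (79, 34) (19.7939, 34)]  |A|=2015.3778
3. ⊥bis P2·P1 via (49.86,14.795): [(19.6544, 0) (42.3796, 0) (59.5702, 34) (19.7939, 34)]  |A|=1062.5231
4. ⊥bis P2·P3 via (41.98,23.295): [(19.6544, 0) (42.3796, 0) (45.4452, 6.0633) (39.8273, 34) (19.7939, 34)]  |A|=786.7477
5. ⊥bis P2·P4 via (38.625,12.555): [(19.681, 6.4741) (43.8054, 14.2179) (39.8273, 34) (19.7939, 34)]  |A|=529.7367
6. ⊥bis P2·P5 via (33.01,14.265): [(19.7311, 18.6884) (38.3797, 12.4763) (43.8054, 14.2179) (39.8273, 34) (19.7939, 34)]  |A|=415.6908
7. ⊥bis P2·P6 via (38.405,25.73): [(19.7311, 18.6884) (38.3797, 12.4763) (43.8054, 14.2179) (42.0441, 22.9762) (27.4763, 34) (19.7939, 34)]  |A|=347.6134
8. ⊥bis P2·P7 via (39.81,20.3): [(19.7311, 18.6884) (36.8467, 12.9869) (41.1642, 23.642) (27.4763, 34) (19.7939, 34)]  |A|=307.2106
9. ⊥bis P2·P8 via (27.065,25.845): [(23.3094, 17.4965) (36.8467, 12.9869) (41.1642, 23.642) (29.9063, 32.1611)]  |A|=192.5022
10. canonical 4-gon: [(23.3094, 17.4965) (36.8467, 12.9869) (41.1642, 23.642) (29.9063, 32.1611)]
11. shoelace: 192.5022

Area of P2's cell: 192.5022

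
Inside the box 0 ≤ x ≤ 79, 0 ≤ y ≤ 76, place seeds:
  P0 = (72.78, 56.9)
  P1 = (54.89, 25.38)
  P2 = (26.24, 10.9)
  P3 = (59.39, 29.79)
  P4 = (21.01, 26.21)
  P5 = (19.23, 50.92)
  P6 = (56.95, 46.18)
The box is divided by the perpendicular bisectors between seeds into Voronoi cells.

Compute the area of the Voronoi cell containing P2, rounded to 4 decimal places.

Area of P2's cell: 781.2320

1. box [0,79]×[0,76]: [(0, 0) (79, 0) (79, 76) (0, 76)]
2. ⊥bis P2·P0 via (49.51,33.9): [(0, 0) (79, 0) (79, 4.0638) (7.8985, 76) (0, 76)]  |A|=3446.614
3. ⊥bis P2·P1 via (40.565,18.14): [(0, 0) (49.7331, 0) (14.9044, 68.9118) (7.8985, 76) (0, 76)]  |A|=2307.9611
4. ⊥bis P2·P3 via (42.815,20.345): [(0, 0) (49.7331, 0) (14.9044, 68.9118) (7.8985, 76) (0, 76)]  |A|=2307.9611
5. ⊥bis P2·P4 via (23.625,18.555): [(0, 10.4845) (0, 0) (49.7331, 0) (37.892, 23.4287)]  |A|=781.232
6. ⊥bis P2·P5 via (22.735,30.91): [(0, 10.4845) (0, 0) (49.7331, 0) (37.892, 23.4287)]  |A|=781.232
7. ⊥bis P2·P6 via (41.595,28.54): [(0, 10.4845) (0, 0) (49.7331, 0) (37.892, 23.4287)]  |A|=781.232
8. canonical 4-gon: [(0, 10.4845) (0, 0) (49.7331, 0) (37.892, 23.4287)]
9. shoelace: 781.232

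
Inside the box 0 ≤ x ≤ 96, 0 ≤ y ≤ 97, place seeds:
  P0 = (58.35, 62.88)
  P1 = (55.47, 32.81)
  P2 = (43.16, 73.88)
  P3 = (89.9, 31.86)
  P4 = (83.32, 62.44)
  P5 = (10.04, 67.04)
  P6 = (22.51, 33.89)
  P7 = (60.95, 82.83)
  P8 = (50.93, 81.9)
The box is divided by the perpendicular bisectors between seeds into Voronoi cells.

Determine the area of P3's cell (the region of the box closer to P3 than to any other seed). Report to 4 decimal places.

1. box [0,96]×[0,97]: [(0, 0) (96, 0) (96, 97) (0, 97)]
2. ⊥bis P3·P0 via (74.125,47.37): [(27.5508, 0) (96, 0) (96, 69.6188)]  |A|=2382.6754
3. ⊥bis P3·P1 via (72.685,32.335): [(73.0702, 46.2972) (71.7928, 0) (96, 0) (96, 69.6188)]  |A|=1358.5333
4. ⊥bis P3·P2 via (66.53,52.87): [(73.0702, 46.2972) (71.7928, 0) (96, 0) (96, 69.6188)]  |A|=1358.5333
5. ⊥bis P3·P4 via (86.61,47.15): [(73.0131, 44.2243) (71.7928, 0) (96, 0) (96, 49.1705)]  |A|=1100.4127
6. ⊥bis P3·P5 via (49.97,49.45): [(73.0131, 44.2243) (71.7928, 0) (96, 0) (96, 49.1705)]  |A|=1100.4127
7. ⊥bis P3·P6 via (56.205,32.875): [(73.0131, 44.2243) (71.7928, 0) (96, 0) (96, 49.1705)]  |A|=1100.4127
8. ⊥bis P3·P7 via (75.425,57.345): [(73.0131, 44.2243) (71.7928, 0) (96, 0) (96, 49.1705)]  |A|=1100.4127
9. ⊥bis P3·P8 via (70.415,56.88): [(73.0131, 44.2243) (71.7928, 0) (96, 0) (96, 49.1705)]  |A|=1100.4127
10. canonical 4-gon: [(73.0131, 44.2243) (71.7928, 0) (96, 0) (96, 49.1705)]
11. shoelace: 1100.4127

Area of P3's cell: 1100.4127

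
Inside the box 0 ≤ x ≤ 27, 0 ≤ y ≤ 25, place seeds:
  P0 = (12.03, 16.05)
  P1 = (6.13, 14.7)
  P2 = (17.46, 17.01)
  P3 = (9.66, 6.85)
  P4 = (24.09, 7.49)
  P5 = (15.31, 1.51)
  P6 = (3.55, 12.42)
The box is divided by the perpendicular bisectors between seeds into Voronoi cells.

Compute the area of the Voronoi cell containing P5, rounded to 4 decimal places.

1. box [0,27]×[0,25]: [(0, 0) (27, 0) (27, 25) (0, 25)]
2. ⊥bis P5·P0 via (13.67,8.78): [(0, 5.6963) (0, 0) (27, 0) (27, 11.787)]  |A|=236.0246
3. ⊥bis P5·P1 via (10.72,8.105): [(10.7402, 8.1191) (0, 0.6441) (0, 0) (27, 0) (27, 11.787)]  |A|=208.8937
4. ⊥bis P5·P2 via (16.385,9.26): [(16.0214, 9.3104) (10.7402, 8.1191) (0, 0.6441) (0, 0) (27, 0) (27, 7.7876)]  |A|=186.9395
5. ⊥bis P5·P3 via (12.485,4.18): [(17.1818, 9.1495) (8.5343, 0) (27, 0) (27, 7.7876)]  |A|=122.7056
6. ⊥bis P5·P4 via (19.7,4.5): [(16.8049, 8.7507) (8.5343, 0) (22.7649, 0)]  |A|=62.2636
7. ⊥bis P5·P6 via (9.43,6.965): [(16.8049, 8.7507) (8.5343, 0) (22.7649, 0)]  |A|=62.2636
8. canonical 3-gon: [(16.8049, 8.7507) (8.5343, 0) (22.7649, 0)]
9. shoelace: 62.2636

Area of P5's cell: 62.2636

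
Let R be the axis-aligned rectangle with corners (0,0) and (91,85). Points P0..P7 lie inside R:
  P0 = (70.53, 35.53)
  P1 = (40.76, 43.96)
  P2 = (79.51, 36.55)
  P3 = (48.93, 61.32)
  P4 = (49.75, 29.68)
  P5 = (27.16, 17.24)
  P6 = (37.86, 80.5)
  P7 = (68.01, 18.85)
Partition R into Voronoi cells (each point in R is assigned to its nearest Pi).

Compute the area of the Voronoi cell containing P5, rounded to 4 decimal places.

Area of P5's cell: 1598.3502

1. box [0,91]×[0,85]: [(0, 0) (91, 0) (91, 85) (0, 85)]
2. ⊥bis P5·P0 via (48.845,26.385): [(0, 0) (59.9721, 0) (24.1259, 85) (0, 85)]  |A|=3574.1634
3. ⊥bis P5·P1 via (33.96,30.6): [(0, 47.885) (0, 0) (59.9721, 0) (50.6499, 22.1051)]  |A|=1875.5317
4. ⊥bis P5·P2 via (53.335,26.895): [(0, 47.885) (0, 0) (59.9721, 0) (50.6499, 22.1051)]  |A|=1875.5317
5. ⊥bis P5·P3 via (38.045,39.28): [(0, 47.885) (0, 0) (59.9721, 0) (50.6499, 22.1051)]  |A|=1875.5317
6. ⊥bis P5·P4 via (38.455,23.46): [(34.7424, 30.2018) (0, 47.885) (0, 0) (51.3741, 0)]  |A|=1607.6148
7. ⊥bis P5·P6 via (32.51,48.87): [(34.7424, 30.2018) (0, 47.885) (0, 0) (51.3741, 0)]  |A|=1607.6148
8. ⊥bis P5·P7 via (47.585,18.045): [(48.0589, 6.0201) (34.7424, 30.2018) (0, 47.885) (0, 0) (48.2962, 0)]  |A|=1598.3502
9. canonical 5-gon: [(48.0589, 6.0201) (34.7424, 30.2018) (0, 47.885) (0, 0) (48.2962, 0)]
10. shoelace: 1598.3502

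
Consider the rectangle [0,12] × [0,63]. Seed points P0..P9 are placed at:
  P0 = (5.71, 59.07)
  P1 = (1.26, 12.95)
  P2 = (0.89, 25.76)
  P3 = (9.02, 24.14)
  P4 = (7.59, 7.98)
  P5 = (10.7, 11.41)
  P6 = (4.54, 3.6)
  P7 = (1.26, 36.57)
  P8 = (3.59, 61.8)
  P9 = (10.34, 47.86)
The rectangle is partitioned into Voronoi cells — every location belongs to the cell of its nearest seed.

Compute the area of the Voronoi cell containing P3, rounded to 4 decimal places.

1. box [0,12]×[0,63]: [(0, 0) (12, 0) (12, 63) (0, 63)]
2. ⊥bis P3·P0 via (7.365,41.605): [(0, 40.9071) (0, 0) (12, 0) (12, 42.0442)]  |A|=497.7078
3. ⊥bis P3·P1 via (5.14,18.545): [(0, 40.9071) (0, 22.1095) (12, 13.7878) (12, 42.0442)]  |A|=282.3245
4. ⊥bis P3·P2 via (4.955,24.95): [(8.2912, 41.6928) (3.8561, 19.4353) (12, 13.7878) (12, 42.0442)]  |A|=155.5533
5. ⊥bis P3·P4 via (8.305,16.06): [(8.2912, 41.6928) (3.8561, 19.4353) (8.7846, 16.0176) (12, 15.733) (12, 42.0442)]  |A|=152.4259
6. ⊥bis P3·P5 via (9.86,17.775): [(8.2912, 41.6928) (3.8561, 19.4353) (6.8275, 17.3748) (12, 18.0574) (12, 42.0442)]  |A|=144.5108
7. ⊥bis P3·P6 via (6.78,13.87): [(8.2912, 41.6928) (3.8561, 19.4353) (6.8275, 17.3748) (12, 18.0574) (12, 42.0442)]  |A|=144.5108
8. ⊥bis P3·P7 via (5.14,30.355): [(6.1587, 30.991) (3.8561, 19.4353) (6.8275, 17.3748) (12, 18.0574) (12, 34.6377)]  |A|=103.4083
9. ⊥bis P3·P8 via (6.305,42.97): [(6.1587, 30.991) (3.8561, 19.4353) (6.8275, 17.3748) (12, 18.0574) (12, 34.6377)]  |A|=103.4083
10. ⊥bis P3·P9 via (9.68,36): [(6.1587, 30.991) (3.8561, 19.4353) (6.8275, 17.3748) (12, 18.0574) (12, 34.6377)]  |A|=103.4083
11. canonical 5-gon: [(6.1587, 30.991) (3.8561, 19.4353) (6.8275, 17.3748) (12, 18.0574) (12, 34.6377)]
12. shoelace: 103.4083

Area of P3's cell: 103.4083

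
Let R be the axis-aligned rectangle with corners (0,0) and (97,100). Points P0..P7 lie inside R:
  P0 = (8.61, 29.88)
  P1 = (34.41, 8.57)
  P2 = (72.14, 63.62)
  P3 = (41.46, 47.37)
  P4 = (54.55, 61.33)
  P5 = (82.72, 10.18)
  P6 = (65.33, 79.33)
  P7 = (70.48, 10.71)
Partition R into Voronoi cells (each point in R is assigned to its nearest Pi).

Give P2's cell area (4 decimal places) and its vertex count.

Area of P2's cell: 1250.1069 (5 vertices)

1. box [0,97]×[0,100]: [(0, 0) (97, 0) (97, 100) (0, 100)]
2. ⊥bis P2·P0 via (40.375,46.75): [(65.2033, 0) (97, 0) (97, 100) (12.0946, 100)]  |A|=5835.1035
3. ⊥bis P2·P1 via (53.275,36.095): [(41.8895, 43.8984) (97, 6.1269) (97, 100) (12.0946, 100)]  |A|=4968.3644
4. ⊥bis P2·P3 via (56.8,55.495): [(74.9403, 21.2461) (97, 6.1269) (97, 100) (33.2274, 100)]  |A|=3546.575
5. ⊥bis P2·P4 via (63.345,62.475): [(66.6829, 36.8362) (74.9403, 21.2461) (97, 6.1269) (97, 100) (58.4597, 100)]  |A|=2749.6914
6. ⊥bis P2·P5 via (77.43,36.9): [(66.6829, 36.8362) (67.6723, 34.9682) (97, 40.7744) (97, 100) (58.4597, 100)]  |A|=2145.2153
7. ⊥bis P2·P6 via (68.735,71.475): [(62.5238, 68.7826) (66.6829, 36.8362) (67.6723, 34.9682) (97, 40.7744) (97, 83.7274)]  |A|=1263.1419
8. ⊥bis P2·P7 via (71.31,37.165): [(62.5238, 68.7826) (66.6209, 37.3121) (77.7482, 36.963) (97, 40.7744) (97, 83.7274)]  |A|=1250.1069
9. canonical 5-gon: [(62.5238, 68.7826) (66.6209, 37.3121) (77.7482, 36.963) (97, 40.7744) (97, 83.7274)]
10. shoelace: 1250.1069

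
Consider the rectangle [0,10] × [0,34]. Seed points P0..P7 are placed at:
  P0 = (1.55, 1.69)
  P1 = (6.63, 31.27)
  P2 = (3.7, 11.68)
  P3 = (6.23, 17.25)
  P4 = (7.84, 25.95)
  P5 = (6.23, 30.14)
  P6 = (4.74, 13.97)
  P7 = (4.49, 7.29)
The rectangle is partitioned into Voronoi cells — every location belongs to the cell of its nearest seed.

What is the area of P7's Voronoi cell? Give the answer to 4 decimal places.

Area of P7's cell: 61.9409

1. box [0,10]×[0,34]: [(0, 0) (10, 0) (10, 34) (0, 34)]
2. ⊥bis P7·P0 via (3.02,4.49): [(0, 6.0755) (10, 0.8255) (10, 34) (0, 34)]  |A|=305.495
3. ⊥bis P7·P1 via (5.56,19.28): [(0, 19.7762) (0, 6.0755) (10, 0.8255) (10, 18.8838)]  |A|=158.7947
4. ⊥bis P7·P2 via (4.095,9.485): [(0, 8.7481) (0, 6.0755) (10, 0.8255) (10, 10.5476)]  |A|=61.9736
5. ⊥bis P7·P3 via (5.36,12.27): [(0, 8.7481) (0, 6.0755) (10, 0.8255) (10, 10.5476)]  |A|=61.9736
6. ⊥bis P7·P4 via (6.165,16.62): [(0, 8.7481) (0, 6.0755) (10, 0.8255) (10, 10.5476)]  |A|=61.9736
7. ⊥bis P7·P5 via (5.36,18.715): [(0, 8.7481) (0, 6.0755) (10, 0.8255) (10, 10.5476)]  |A|=61.9736
8. ⊥bis P7·P6 via (4.615,10.63): [(9.4518, 10.449) (0, 8.7481) (0, 6.0755) (10, 0.8255) (10, 10.4285)]  |A|=61.9409
9. canonical 5-gon: [(9.4518, 10.449) (0, 8.7481) (0, 6.0755) (10, 0.8255) (10, 10.4285)]
10. shoelace: 61.9409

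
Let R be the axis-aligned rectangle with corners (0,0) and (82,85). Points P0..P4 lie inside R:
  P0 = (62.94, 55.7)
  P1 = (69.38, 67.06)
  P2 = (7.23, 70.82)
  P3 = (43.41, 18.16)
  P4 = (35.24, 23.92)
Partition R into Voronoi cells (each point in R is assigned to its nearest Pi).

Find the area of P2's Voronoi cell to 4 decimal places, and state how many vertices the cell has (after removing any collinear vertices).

1. box [0,82]×[0,85]: [(0, 0) (82, 0) (82, 85) (0, 85)]
2. ⊥bis P2·P0 via (35.085,63.26): [(0, 0) (17.9159, 0) (40.9854, 85) (0, 85)]  |A|=2503.3029
3. ⊥bis P2·P1 via (38.305,68.94): [(0, 0) (17.9159, 0) (38.7865, 76.8981) (39.2766, 85) (0, 85)]  |A|=2496.3808
4. ⊥bis P2·P3 via (25.32,44.49): [(0, 27.0939) (31.0613, 48.4345) (38.7865, 76.8981) (39.2766, 85) (0, 85)]  |A|=1641.7208
5. ⊥bis P2·P4 via (21.235,47.37): [(0, 34.6879) (32.6173, 54.1679) (38.7865, 76.8981) (39.2766, 85) (0, 85)]  |A|=1445.4353
6. canonical 5-gon: [(0, 34.6879) (32.6173, 54.1679) (38.7865, 76.8981) (39.2766, 85) (0, 85)]
7. shoelace: 1445.4353

Area of P2's cell: 1445.4353 (5 vertices)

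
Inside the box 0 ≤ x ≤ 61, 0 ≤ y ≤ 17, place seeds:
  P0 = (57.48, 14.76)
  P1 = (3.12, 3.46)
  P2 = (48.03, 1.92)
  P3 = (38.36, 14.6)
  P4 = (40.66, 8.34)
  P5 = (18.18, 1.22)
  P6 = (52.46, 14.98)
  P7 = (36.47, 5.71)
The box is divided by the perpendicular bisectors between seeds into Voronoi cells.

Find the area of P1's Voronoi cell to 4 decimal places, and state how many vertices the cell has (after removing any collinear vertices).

1. box [0,61]×[0,17]: [(0, 0) (61, 0) (61, 17) (0, 17)]
2. ⊥bis P1·P0 via (30.3,9.11): [(0, 0) (32.1937, 0) (28.6599, 17) (0, 17)]  |A|=517.2556
3. ⊥bis P1·P2 via (25.575,2.69): [(0, 0) (25.4828, 0) (26.0657, 17) (0, 17)]  |A|=438.1619
4. ⊥bis P1·P3 via (20.74,9.03): [(0, 0) (23.5945, 0) (18.2205, 17) (0, 17)]  |A|=355.4282
5. ⊥bis P1·P4 via (21.89,5.9): [(0, 0) (22.657, 0) (22.0021, 5.0374) (18.2205, 17) (0, 17)]  |A|=353.0667
6. ⊥bis P1·P5 via (10.65,2.34): [(0, 0) (10.302, 0) (12.8305, 17) (0, 17)]  |A|=196.6259
7. ⊥bis P1·P6 via (27.79,9.22): [(0, 0) (10.302, 0) (12.8305, 17) (0, 17)]  |A|=196.6259
8. ⊥bis P1·P7 via (19.795,4.585): [(0, 0) (10.302, 0) (12.8305, 17) (0, 17)]  |A|=196.6259
9. canonical 4-gon: [(0, 0) (10.302, 0) (12.8305, 17) (0, 17)]
10. shoelace: 196.6259

Area of P1's cell: 196.6259 (4 vertices)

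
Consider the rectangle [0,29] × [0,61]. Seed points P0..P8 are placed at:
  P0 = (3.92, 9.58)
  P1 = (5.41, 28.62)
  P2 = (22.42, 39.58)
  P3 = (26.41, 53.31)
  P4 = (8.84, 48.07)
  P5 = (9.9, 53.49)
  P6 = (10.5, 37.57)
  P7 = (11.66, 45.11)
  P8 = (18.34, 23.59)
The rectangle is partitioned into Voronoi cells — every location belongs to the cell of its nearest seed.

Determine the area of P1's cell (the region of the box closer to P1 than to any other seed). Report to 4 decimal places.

1. box [0,29]×[0,61]: [(0, 0) (29, 0) (29, 61) (0, 61)]
2. ⊥bis P1·P0 via (4.665,19.1): [(0, 19.4651) (29, 17.1956) (29, 61) (0, 61)]  |A|=1237.4199
3. ⊥bis P1·P2 via (13.915,34.1): [(0, 55.6962) (0, 19.4651) (24.5843, 17.5412)]  |A|=445.3581
4. ⊥bis P1·P3 via (15.91,40.965): [(1.7093, 53.0434) (0, 54.4972) (0, 19.4651) (24.5843, 17.5412)]  |A|=444.3334
5. ⊥bis P1·P4 via (7.125,38.345): [(11.6996, 37.5383) (0, 39.6015) (0, 19.4651) (24.5843, 17.5412)]  |A|=351.2071
6. ⊥bis P1·P5 via (7.655,41.055): [(11.6996, 37.5383) (0, 39.6015) (0, 19.4651) (24.5843, 17.5412)]  |A|=351.2071
7. ⊥bis P1·P6 via (7.955,33.095): [(18.3842, 27.1637) (0, 37.6191) (0, 19.4651) (24.5843, 17.5412)]  |A|=279.1919
8. ⊥bis P1·P7 via (8.535,36.865): [(18.3842, 27.1637) (0, 37.6191) (0, 19.4651) (24.5843, 17.5412)]  |A|=279.1919
9. ⊥bis P1·P8 via (11.875,26.105): [(13.3915, 30.0032) (0, 37.6191) (0, 19.4651) (9.0174, 18.7594)]  |A|=173.7932
10. canonical 4-gon: [(13.3915, 30.0032) (0, 37.6191) (0, 19.4651) (9.0174, 18.7594)]
11. shoelace: 173.7932

Area of P1's cell: 173.7932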